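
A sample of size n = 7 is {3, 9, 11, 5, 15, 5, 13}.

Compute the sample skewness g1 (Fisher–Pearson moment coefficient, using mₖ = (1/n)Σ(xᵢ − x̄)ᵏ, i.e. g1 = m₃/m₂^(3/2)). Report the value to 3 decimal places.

x̄ = (3 + 9 + 11 + 5 + 15 + 5 + 13) / 7 = 8.7143
deviations (xᵢ − x̄): -5.7143, 0.2857, 2.2857, -3.7143, 6.2857, -3.7143, 4.2857
Σ(xᵢ − x̄)² = 123.4286 ⇒ m₂ = 123.4286/7 = 17.63265
Σ(xᵢ − x̄)³ = 49.9592 ⇒ m₃ = 49.9592/7 = 7.13703
m₂^(3/2) = 17.63265^(1.5) = 74.04172
g1 = m₃ / m₂^(3/2) = 7.13703 / 74.04172 ≈ 0.096

0.096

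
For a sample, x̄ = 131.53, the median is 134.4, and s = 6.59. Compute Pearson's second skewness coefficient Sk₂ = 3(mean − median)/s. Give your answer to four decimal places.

Sk₂ = 3(131.53 − 134.4) / 6.59 = 3 × -2.8700 / 6.59
    = -8.6100 / 6.59 ≈ -1.3065

-1.3065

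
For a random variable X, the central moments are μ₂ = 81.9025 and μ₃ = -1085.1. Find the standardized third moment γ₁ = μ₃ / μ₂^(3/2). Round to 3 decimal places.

-1.464

σ = √μ₂ = √81.9025 = 9.05000
σ³ = μ₂^(3/2) = 741.21763
γ₁ = μ₃/σ³ = -1085.1 / 741.21763 ≈ -1.464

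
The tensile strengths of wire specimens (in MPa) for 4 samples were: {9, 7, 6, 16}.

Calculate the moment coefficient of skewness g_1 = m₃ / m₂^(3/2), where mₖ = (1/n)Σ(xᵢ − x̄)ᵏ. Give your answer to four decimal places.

0.9068

x̄ = (9 + 7 + 6 + 16) / 4 = 9.5000
deviations (xᵢ − x̄): -0.5000, -2.5000, -3.5000, 6.5000
Σ(xᵢ − x̄)² = 61.0000 ⇒ m₂ = 61.0000/4 = 15.25000
Σ(xᵢ − x̄)³ = 216.0000 ⇒ m₃ = 216.0000/4 = 54.00000
m₂^(3/2) = 15.25000^(1.5) = 59.55315
g_1 = m₃ / m₂^(3/2) = 54.00000 / 59.55315 ≈ 0.9068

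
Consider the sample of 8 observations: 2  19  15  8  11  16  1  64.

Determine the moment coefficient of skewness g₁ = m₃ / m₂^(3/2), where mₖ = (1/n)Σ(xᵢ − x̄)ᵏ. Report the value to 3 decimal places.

x̄ = (2 + 19 + 15 + 8 + 11 + 16 + 1 + 64) / 8 = 17.0000
deviations (xᵢ − x̄): -15.0000, 2.0000, -2.0000, -9.0000, -6.0000, -1.0000, -16.0000, 47.0000
Σ(xᵢ − x̄)² = 2816.0000 ⇒ m₂ = 2816.0000/8 = 352.00000
Σ(xᵢ − x̄)³ = 95406.0000 ⇒ m₃ = 95406.0000/8 = 11925.75000
m₂^(3/2) = 352.00000^(1.5) = 6604.10539
g₁ = m₃ / m₂^(3/2) = 11925.75000 / 6604.10539 ≈ 1.806

1.806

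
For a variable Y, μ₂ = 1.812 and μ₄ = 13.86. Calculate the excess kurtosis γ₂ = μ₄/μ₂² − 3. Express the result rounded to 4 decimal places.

μ₂² = 1.812² = 3.28334
μ₄/μ₂² = 13.86 / 3.28334 = 4.22131
γ₂ = 4.22131 − 3 ≈ 1.2213

1.2213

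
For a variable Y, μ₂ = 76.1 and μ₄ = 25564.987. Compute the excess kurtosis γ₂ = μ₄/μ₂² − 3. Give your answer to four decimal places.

1.4144

μ₂² = 76.1² = 5791.21000
μ₄/μ₂² = 25564.987 / 5791.21000 = 4.41445
γ₂ = 4.41445 − 3 ≈ 1.4144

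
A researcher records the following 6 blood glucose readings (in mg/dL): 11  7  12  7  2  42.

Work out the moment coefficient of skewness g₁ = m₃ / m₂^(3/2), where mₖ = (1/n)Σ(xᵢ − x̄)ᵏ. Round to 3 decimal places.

1.544

x̄ = (11 + 7 + 12 + 7 + 2 + 42) / 6 = 13.5000
deviations (xᵢ − x̄): -2.5000, -6.5000, -1.5000, -6.5000, -11.5000, 28.5000
Σ(xᵢ − x̄)² = 1037.5000 ⇒ m₂ = 1037.5000/6 = 172.91667
Σ(xᵢ − x̄)³ = 21060.0000 ⇒ m₃ = 21060.0000/6 = 3510.00000
m₂^(3/2) = 172.91667^(1.5) = 2273.81581
g₁ = m₃ / m₂^(3/2) = 3510.00000 / 2273.81581 ≈ 1.544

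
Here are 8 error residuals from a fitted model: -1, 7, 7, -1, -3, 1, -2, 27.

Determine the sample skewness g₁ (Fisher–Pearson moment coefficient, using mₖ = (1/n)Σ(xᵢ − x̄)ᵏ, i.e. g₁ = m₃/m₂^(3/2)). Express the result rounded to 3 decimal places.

x̄ = (-1 + 7 + 7 - 1 - 3 + 1 - 2 + 27) / 8 = 4.3750
deviations (xᵢ − x̄): -5.3750, 2.6250, 2.6250, -5.3750, -7.3750, -3.3750, -6.3750, 22.6250
Σ(xᵢ − x̄)² = 689.8750 ⇒ m₂ = 689.8750/8 = 86.23438
Σ(xᵢ − x̄)³ = 10608.4688 ⇒ m₃ = 10608.4688/8 = 1326.05859
m₂^(3/2) = 86.23438^(1.5) = 800.79367
g₁ = m₃ / m₂^(3/2) = 1326.05859 / 800.79367 ≈ 1.656

1.656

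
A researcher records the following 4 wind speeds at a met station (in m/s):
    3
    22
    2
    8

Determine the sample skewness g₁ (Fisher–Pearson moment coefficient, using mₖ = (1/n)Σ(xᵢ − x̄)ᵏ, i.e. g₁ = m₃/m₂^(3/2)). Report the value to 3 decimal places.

0.899

x̄ = (3 + 22 + 2 + 8) / 4 = 8.7500
deviations (xᵢ − x̄): -5.7500, 13.2500, -6.7500, -0.7500
Σ(xᵢ − x̄)² = 254.7500 ⇒ m₂ = 254.7500/4 = 63.68750
Σ(xᵢ − x̄)³ = 1828.1250 ⇒ m₃ = 1828.1250/4 = 457.03125
m₂^(3/2) = 63.68750^(1.5) = 508.25458
g₁ = m₃ / m₂^(3/2) = 457.03125 / 508.25458 ≈ 0.899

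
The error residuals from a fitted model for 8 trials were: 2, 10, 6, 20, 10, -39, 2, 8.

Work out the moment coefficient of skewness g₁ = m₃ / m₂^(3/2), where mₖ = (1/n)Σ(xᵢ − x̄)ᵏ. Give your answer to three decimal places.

x̄ = (2 + 10 + 6 + 20 + 10 - 39 + 2 + 8) / 8 = 2.3750
deviations (xᵢ − x̄): -0.3750, 7.6250, 3.6250, 17.6250, 7.6250, -41.3750, -0.3750, 5.6250
Σ(xᵢ − x̄)² = 2183.8750 ⇒ m₂ = 2183.8750/8 = 272.98438
Σ(xᵢ − x̄)³ = -64242.2813 ⇒ m₃ = -64242.2813/8 = -8030.28516
m₂^(3/2) = 272.98438^(1.5) = 4510.31303
g₁ = m₃ / m₂^(3/2) = -8030.28516 / 4510.31303 ≈ -1.780

-1.780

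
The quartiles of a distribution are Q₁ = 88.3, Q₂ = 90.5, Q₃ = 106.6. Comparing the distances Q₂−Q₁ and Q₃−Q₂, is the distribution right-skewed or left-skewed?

Q₂ − Q₁ = 2.2;  Q₃ − Q₂ = 16.1
Q₃ − Q₂ > Q₂ − Q₁ ⇒ the upper half is more spread out ⇒ right-skewed.

right-skewed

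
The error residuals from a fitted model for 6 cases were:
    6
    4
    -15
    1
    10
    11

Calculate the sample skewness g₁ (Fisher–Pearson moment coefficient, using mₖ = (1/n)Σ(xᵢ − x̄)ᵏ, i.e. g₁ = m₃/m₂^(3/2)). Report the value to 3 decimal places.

-1.211

x̄ = (6 + 4 - 15 + 1 + 10 + 11) / 6 = 2.8333
deviations (xᵢ − x̄): 3.1667, 1.1667, -17.8333, -1.8333, 7.1667, 8.1667
Σ(xᵢ − x̄)² = 450.8333 ⇒ m₂ = 450.8333/6 = 75.13889
Σ(xᵢ − x̄)³ = -4731.5556 ⇒ m₃ = -4731.5556/6 = -788.59259
m₂^(3/2) = 75.13889^(1.5) = 651.32411
g₁ = m₃ / m₂^(3/2) = -788.59259 / 651.32411 ≈ -1.211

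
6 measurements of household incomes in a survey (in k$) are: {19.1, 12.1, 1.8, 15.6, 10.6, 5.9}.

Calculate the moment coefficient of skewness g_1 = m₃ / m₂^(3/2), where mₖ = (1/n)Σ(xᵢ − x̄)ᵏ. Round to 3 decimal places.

-0.168

x̄ = (19.1 + 12.1 + 1.8 + 15.6 + 10.6 + 5.9) / 6 = 10.8500
deviations (xᵢ − x̄): 8.2500, 1.2500, -9.0500, 4.7500, -0.2500, -4.9500
Σ(xᵢ − x̄)² = 198.6550 ⇒ m₂ = 198.6550/6 = 33.10917
Σ(xᵢ − x̄)³ = -191.8800 ⇒ m₃ = -191.8800/6 = -31.98000
m₂^(3/2) = 33.10917^(1.5) = 190.51202
g_1 = m₃ / m₂^(3/2) = -31.98000 / 190.51202 ≈ -0.168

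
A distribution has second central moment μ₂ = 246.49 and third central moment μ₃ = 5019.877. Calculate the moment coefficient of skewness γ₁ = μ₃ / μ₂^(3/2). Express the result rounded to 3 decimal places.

σ = √μ₂ = √246.49 = 15.70000
σ³ = μ₂^(3/2) = 3869.89300
γ₁ = μ₃/σ³ = 5019.877 / 3869.89300 ≈ 1.297

1.297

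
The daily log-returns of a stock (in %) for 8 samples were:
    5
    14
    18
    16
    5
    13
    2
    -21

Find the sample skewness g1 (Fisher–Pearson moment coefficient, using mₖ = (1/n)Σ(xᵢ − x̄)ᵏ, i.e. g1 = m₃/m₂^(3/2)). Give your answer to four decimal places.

x̄ = (5 + 14 + 18 + 16 + 5 + 13 + 2 - 21) / 8 = 6.5000
deviations (xᵢ − x̄): -1.5000, 7.5000, 11.5000, 9.5000, -1.5000, 6.5000, -4.5000, -27.5000
Σ(xᵢ − x̄)² = 1102.0000 ⇒ m₂ = 1102.0000/8 = 137.75000
Σ(xᵢ − x̄)³ = -17820.0000 ⇒ m₃ = -17820.0000/8 = -2227.50000
m₂^(3/2) = 137.75000^(1.5) = 1616.72968
g1 = m₃ / m₂^(3/2) = -2227.50000 / 1616.72968 ≈ -1.3778

-1.3778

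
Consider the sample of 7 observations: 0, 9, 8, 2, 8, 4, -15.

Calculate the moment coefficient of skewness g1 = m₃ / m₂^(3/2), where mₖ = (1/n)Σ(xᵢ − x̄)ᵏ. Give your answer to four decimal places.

-1.3948

x̄ = (0 + 9 + 8 + 2 + 8 + 4 - 15) / 7 = 2.2857
deviations (xᵢ − x̄): -2.2857, 6.7143, 5.7143, -0.2857, 5.7143, 1.7143, -17.2857
Σ(xᵢ − x̄)² = 417.4286 ⇒ m₂ = 417.4286/7 = 59.63265
Σ(xᵢ − x̄)³ = -4495.9592 ⇒ m₃ = -4495.9592/7 = -642.27988
m₂^(3/2) = 59.63265^(1.5) = 460.49636
g1 = m₃ / m₂^(3/2) = -642.27988 / 460.49636 ≈ -1.3948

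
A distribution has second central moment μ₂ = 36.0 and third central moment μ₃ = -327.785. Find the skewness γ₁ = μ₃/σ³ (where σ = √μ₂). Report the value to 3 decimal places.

-1.518

σ = √μ₂ = √36.0 = 6.00000
σ³ = μ₂^(3/2) = 216.00000
γ₁ = μ₃/σ³ = -327.785 / 216.00000 ≈ -1.518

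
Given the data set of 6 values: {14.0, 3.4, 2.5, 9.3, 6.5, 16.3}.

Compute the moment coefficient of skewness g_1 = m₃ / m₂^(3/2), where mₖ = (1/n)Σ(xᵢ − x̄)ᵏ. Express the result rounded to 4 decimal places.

x̄ = (14.0 + 3.4 + 2.5 + 9.3 + 6.5 + 16.3) / 6 = 8.6667
deviations (xᵢ − x̄): 5.3333, -5.2667, -6.1667, 0.6333, -2.1667, 7.6333
Σ(xᵢ − x̄)² = 157.5733 ⇒ m₂ = 157.5733/6 = 26.26222
Σ(xᵢ − x̄)³ = 205.9736 ⇒ m₃ = 205.9736/6 = 34.32893
m₂^(3/2) = 26.26222^(1.5) = 134.58517
g_1 = m₃ / m₂^(3/2) = 34.32893 / 134.58517 ≈ 0.2551

0.2551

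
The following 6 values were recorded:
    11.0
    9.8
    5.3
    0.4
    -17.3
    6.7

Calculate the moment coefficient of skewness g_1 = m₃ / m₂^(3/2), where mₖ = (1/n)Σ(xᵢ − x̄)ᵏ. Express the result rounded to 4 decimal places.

-1.3235

x̄ = (11.0 + 9.8 + 5.3 + 0.4 - 17.3 + 6.7) / 6 = 2.6500
deviations (xᵢ − x̄): 8.3500, 7.1500, 2.6500, -2.2500, -19.9500, 4.0500
Σ(xᵢ − x̄)² = 547.3350 ⇒ m₂ = 547.3350/6 = 91.22250
Σ(xᵢ − x̄)³ = -6918.7920 ⇒ m₃ = -6918.7920/6 = -1153.13200
m₂^(3/2) = 91.22250^(1.5) = 871.27039
g_1 = m₃ / m₂^(3/2) = -1153.13200 / 871.27039 ≈ -1.3235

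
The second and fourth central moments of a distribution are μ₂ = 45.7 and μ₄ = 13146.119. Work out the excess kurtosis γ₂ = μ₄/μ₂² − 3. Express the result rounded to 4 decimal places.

3.2946

μ₂² = 45.7² = 2088.49000
μ₄/μ₂² = 13146.119 / 2088.49000 = 6.29456
γ₂ = 6.29456 − 3 ≈ 3.2946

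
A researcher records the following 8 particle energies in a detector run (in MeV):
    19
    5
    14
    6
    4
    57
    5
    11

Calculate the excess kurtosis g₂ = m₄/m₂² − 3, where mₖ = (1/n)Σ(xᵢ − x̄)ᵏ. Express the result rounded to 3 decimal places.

x̄ = 15.1250
Σ(xᵢ − x̄)² = 2198.8750 ⇒ m₂ = 274.85938
Σ(xᵢ − x̄)⁴ = 3118603.6504 ⇒ m₄ = 389825.45630
m₂² = 75547.67603
g₂ = m₄/m₂² − 3 = 5.15999 − 3 ≈ 2.160

2.160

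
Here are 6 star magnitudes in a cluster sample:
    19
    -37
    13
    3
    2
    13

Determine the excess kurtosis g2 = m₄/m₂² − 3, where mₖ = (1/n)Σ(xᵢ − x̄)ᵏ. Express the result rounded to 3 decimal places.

0.504

x̄ = 2.1667
Σ(xᵢ − x̄)² = 2052.8333 ⇒ m₂ = 342.13889
Σ(xᵢ − x̄)⁴ = 2461082.4861 ⇒ m₄ = 410180.41435
m₂² = 117059.01929
g2 = m₄/m₂² − 3 = 3.50405 − 3 ≈ 0.504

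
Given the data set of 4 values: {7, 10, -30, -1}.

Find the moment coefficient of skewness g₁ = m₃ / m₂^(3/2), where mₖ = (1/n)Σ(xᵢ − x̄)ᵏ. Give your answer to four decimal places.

-0.9457

x̄ = (7 + 10 - 30 - 1) / 4 = -3.5000
deviations (xᵢ − x̄): 10.5000, 13.5000, -26.5000, 2.5000
Σ(xᵢ − x̄)² = 1001.0000 ⇒ m₂ = 1001.0000/4 = 250.25000
Σ(xᵢ − x̄)³ = -14976.0000 ⇒ m₃ = -14976.0000/4 = -3744.00000
m₂^(3/2) = 250.25000^(1.5) = 3958.77783
g₁ = m₃ / m₂^(3/2) = -3744.00000 / 3958.77783 ≈ -0.9457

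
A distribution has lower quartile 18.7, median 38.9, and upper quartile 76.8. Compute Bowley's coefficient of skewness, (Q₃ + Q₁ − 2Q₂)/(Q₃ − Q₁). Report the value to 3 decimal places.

0.305

numerator: Q₃ + Q₁ − 2Q₂ = 76.8 + 18.7 − 2×38.9 = 17.7000
denominator: Q₃ − Q₁ = 76.8 − 18.7 = 58.1000
Bowley skewness = 17.7000 / 58.1000 ≈ 0.305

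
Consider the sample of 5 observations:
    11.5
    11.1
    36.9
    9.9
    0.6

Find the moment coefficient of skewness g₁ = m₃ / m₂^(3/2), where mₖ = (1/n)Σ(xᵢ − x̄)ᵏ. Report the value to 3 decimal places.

x̄ = (11.5 + 11.1 + 36.9 + 9.9 + 0.6) / 5 = 14.0000
deviations (xᵢ − x̄): -2.5000, -2.9000, 22.9000, -4.1000, -13.4000
Σ(xᵢ − x̄)² = 735.4400 ⇒ m₂ = 735.4400/5 = 147.08800
Σ(xᵢ − x̄)³ = 9493.9500 ⇒ m₃ = 9493.9500/5 = 1898.79000
m₂^(3/2) = 147.08800^(1.5) = 1783.88094
g₁ = m₃ / m₂^(3/2) = 1898.79000 / 1783.88094 ≈ 1.064

1.064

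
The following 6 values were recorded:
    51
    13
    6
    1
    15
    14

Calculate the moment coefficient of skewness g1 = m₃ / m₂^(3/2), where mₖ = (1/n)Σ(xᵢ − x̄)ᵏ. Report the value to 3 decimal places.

1.403

x̄ = (51 + 13 + 6 + 1 + 15 + 14) / 6 = 16.6667
deviations (xᵢ − x̄): 34.3333, -3.6667, -10.6667, -15.6667, -1.6667, -2.6667
Σ(xᵢ − x̄)² = 1561.3333 ⇒ m₂ = 1561.3333/6 = 260.22222
Σ(xᵢ − x̄)³ = 35339.5556 ⇒ m₃ = 35339.5556/6 = 5889.92593
m₂^(3/2) = 260.22222^(1.5) = 4197.75002
g1 = m₃ / m₂^(3/2) = 5889.92593 / 4197.75002 ≈ 1.403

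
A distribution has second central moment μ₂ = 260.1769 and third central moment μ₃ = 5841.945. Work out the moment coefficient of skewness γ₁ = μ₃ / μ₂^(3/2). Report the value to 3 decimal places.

1.392

σ = √μ₂ = √260.1769 = 16.13000
σ³ = μ₂^(3/2) = 4196.65340
γ₁ = μ₃/σ³ = 5841.945 / 4196.65340 ≈ 1.392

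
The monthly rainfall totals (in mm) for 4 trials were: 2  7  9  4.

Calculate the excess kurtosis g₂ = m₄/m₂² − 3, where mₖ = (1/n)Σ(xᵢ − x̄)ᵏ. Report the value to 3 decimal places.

-1.524

x̄ = 5.5000
Σ(xᵢ − x̄)² = 29.0000 ⇒ m₂ = 7.25000
Σ(xᵢ − x̄)⁴ = 310.2500 ⇒ m₄ = 77.56250
m₂² = 52.56250
g₂ = m₄/m₂² − 3 = 1.47562 − 3 ≈ -1.524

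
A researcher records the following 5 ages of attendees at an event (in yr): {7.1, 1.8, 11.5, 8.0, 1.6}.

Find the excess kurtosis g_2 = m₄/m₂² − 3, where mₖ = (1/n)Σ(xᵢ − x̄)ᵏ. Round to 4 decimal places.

x̄ = 6.0000
Σ(xᵢ − x̄)² = 72.4600 ⇒ m₂ = 14.49200
Σ(xᵢ − x̄)⁴ = 1618.5058 ⇒ m₄ = 323.70116
m₂² = 210.01806
g_2 = m₄/m₂² − 3 = 1.54130 − 3 ≈ -1.4587

-1.4587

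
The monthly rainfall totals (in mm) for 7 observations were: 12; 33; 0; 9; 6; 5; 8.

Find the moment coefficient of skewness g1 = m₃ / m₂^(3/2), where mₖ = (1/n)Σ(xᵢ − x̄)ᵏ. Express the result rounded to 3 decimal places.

1.515

x̄ = (12 + 33 + 0 + 9 + 6 + 5 + 8) / 7 = 10.4286
deviations (xᵢ − x̄): 1.5714, 22.5714, -10.4286, -1.4286, -4.4286, -5.4286, -2.4286
Σ(xᵢ − x̄)² = 677.7143 ⇒ m₂ = 677.7143/7 = 96.81633
Σ(xᵢ − x̄)³ = 10105.1020 ⇒ m₃ = 10105.1020/7 = 1443.58601
m₂^(3/2) = 96.81633^(1.5) = 952.62703
g1 = m₃ / m₂^(3/2) = 1443.58601 / 952.62703 ≈ 1.515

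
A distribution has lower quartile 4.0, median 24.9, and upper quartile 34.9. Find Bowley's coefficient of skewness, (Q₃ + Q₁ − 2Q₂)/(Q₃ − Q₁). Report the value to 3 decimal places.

numerator: Q₃ + Q₁ − 2Q₂ = 34.9 + 4.0 − 2×24.9 = -10.9000
denominator: Q₃ − Q₁ = 34.9 − 4.0 = 30.9000
Bowley skewness = -10.9000 / 30.9000 ≈ -0.353

-0.353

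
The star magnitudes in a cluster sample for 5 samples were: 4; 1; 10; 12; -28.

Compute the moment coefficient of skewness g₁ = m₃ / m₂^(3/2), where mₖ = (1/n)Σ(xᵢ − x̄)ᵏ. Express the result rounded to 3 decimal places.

x̄ = (4 + 1 + 10 + 12 - 28) / 5 = -0.2000
deviations (xᵢ − x̄): 4.2000, 1.2000, 10.2000, 12.2000, -27.8000
Σ(xᵢ − x̄)² = 1044.8000 ⇒ m₂ = 1044.8000/5 = 208.96000
Σ(xᵢ − x̄)³ = -18532.0800 ⇒ m₃ = -18532.0800/5 = -3706.41600
m₂^(3/2) = 208.96000^(1.5) = 3020.61058
g₁ = m₃ / m₂^(3/2) = -3706.41600 / 3020.61058 ≈ -1.227

-1.227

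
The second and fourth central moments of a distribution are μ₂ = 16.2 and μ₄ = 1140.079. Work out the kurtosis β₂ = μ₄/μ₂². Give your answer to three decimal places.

μ₂² = 16.2² = 262.44000
μ₄/μ₂² = 1140.079 / 262.44000 = 4.34415
β₂ ≈ 4.344

4.344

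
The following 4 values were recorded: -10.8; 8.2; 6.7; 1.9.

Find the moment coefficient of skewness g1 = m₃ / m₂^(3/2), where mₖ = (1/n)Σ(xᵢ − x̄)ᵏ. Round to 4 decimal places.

-0.8503

x̄ = (-10.8 + 8.2 + 6.7 + 1.9) / 4 = 1.5000
deviations (xᵢ − x̄): -12.3000, 6.7000, 5.2000, 0.4000
Σ(xᵢ − x̄)² = 223.3800 ⇒ m₂ = 223.3800/4 = 55.84500
Σ(xᵢ − x̄)³ = -1419.4320 ⇒ m₃ = -1419.4320/4 = -354.85800
m₂^(3/2) = 55.84500^(1.5) = 417.32696
g1 = m₃ / m₂^(3/2) = -354.85800 / 417.32696 ≈ -0.8503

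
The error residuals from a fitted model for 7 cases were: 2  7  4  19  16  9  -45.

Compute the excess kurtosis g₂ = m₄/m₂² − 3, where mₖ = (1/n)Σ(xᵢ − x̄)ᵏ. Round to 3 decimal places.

1.463

x̄ = 1.7143
Σ(xᵢ − x̄)² = 2771.4286 ⇒ m₂ = 395.91837
Σ(xᵢ − x̄)⁴ = 4896657.5743 ⇒ m₄ = 699522.51062
m₂² = 156751.35360
g₂ = m₄/m₂² − 3 = 4.46263 − 3 ≈ 1.463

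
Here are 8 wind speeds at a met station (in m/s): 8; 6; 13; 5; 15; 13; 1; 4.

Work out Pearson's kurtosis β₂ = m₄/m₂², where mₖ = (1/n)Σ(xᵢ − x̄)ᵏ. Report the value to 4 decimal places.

1.6228

x̄ = 8.1250
Σ(xᵢ − x̄)² = 176.8750 ⇒ m₂ = 22.10938
Σ(xᵢ − x̄)⁴ = 6346.0879 ⇒ m₄ = 793.26099
m₂² = 488.82446
β₂ = m₄/m₂² = 793.26099 / 488.82446 ≈ 1.6228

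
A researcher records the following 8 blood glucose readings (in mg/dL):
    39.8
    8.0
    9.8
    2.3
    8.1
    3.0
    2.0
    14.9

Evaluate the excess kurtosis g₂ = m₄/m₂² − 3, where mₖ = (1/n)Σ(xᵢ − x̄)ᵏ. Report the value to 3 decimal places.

1.804

x̄ = 10.9875
Σ(xᵢ − x̄)² = 1084.1888 ⇒ m₂ = 135.52359
Σ(xᵢ − x̄)⁴ = 705842.5805 ⇒ m₄ = 88230.32256
m₂² = 18366.64446
g₂ = m₄/m₂² − 3 = 4.80383 − 3 ≈ 1.804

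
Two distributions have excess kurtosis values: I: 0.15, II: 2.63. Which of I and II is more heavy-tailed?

Higher excess kurtosis ⇒ heavier tails relative to the normal distribution.
0.15 vs 2.63: the larger is 2.63, so II has heavier tails.

II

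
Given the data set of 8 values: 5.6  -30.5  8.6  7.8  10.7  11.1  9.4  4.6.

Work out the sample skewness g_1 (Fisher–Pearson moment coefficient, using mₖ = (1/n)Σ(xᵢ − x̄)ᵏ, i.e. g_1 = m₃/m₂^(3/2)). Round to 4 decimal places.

-2.1491

x̄ = (5.6 - 30.5 + 8.6 + 7.8 + 10.7 + 11.1 + 9.4 + 4.6) / 8 = 3.4125
deviations (xᵢ − x̄): 2.1875, -33.9125, 5.1875, 4.3875, 7.2875, 7.6875, 5.9875, 1.1875
Σ(xᵢ − x̄)² = 1350.4688 ⇒ m₂ = 1350.4688/8 = 168.80859
Σ(xᵢ − x̄)³ = -37709.1436 ⇒ m₃ = -37709.1436/8 = -4713.64295
m₂^(3/2) = 168.80859^(1.5) = 2193.26864
g_1 = m₃ / m₂^(3/2) = -4713.64295 / 2193.26864 ≈ -2.1491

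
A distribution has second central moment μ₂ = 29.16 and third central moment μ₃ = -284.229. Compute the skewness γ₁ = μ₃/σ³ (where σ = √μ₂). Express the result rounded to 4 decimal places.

σ = √μ₂ = √29.16 = 5.40000
σ³ = μ₂^(3/2) = 157.46400
γ₁ = μ₃/σ³ = -284.229 / 157.46400 ≈ -1.8050

-1.8050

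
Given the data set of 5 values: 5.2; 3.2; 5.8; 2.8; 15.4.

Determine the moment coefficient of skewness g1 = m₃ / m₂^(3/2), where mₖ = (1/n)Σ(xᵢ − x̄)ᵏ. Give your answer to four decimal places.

1.2754

x̄ = (5.2 + 3.2 + 5.8 + 2.8 + 15.4) / 5 = 6.4800
deviations (xᵢ − x̄): -1.2800, -3.2800, -0.6800, -3.6800, 8.9200
Σ(xᵢ − x̄)² = 105.9680 ⇒ m₂ = 105.9680/5 = 21.19360
Σ(xᵢ − x̄)³ = 622.1971 ⇒ m₃ = 622.1971/5 = 124.43942
m₂^(3/2) = 21.19360^(1.5) = 97.56793
g1 = m₃ / m₂^(3/2) = 124.43942 / 97.56793 ≈ 1.2754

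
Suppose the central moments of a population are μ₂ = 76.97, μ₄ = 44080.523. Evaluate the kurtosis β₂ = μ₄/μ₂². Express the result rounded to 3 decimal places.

μ₂² = 76.97² = 5924.38090
μ₄/μ₂² = 44080.523 / 5924.38090 = 7.44053
β₂ ≈ 7.441

7.441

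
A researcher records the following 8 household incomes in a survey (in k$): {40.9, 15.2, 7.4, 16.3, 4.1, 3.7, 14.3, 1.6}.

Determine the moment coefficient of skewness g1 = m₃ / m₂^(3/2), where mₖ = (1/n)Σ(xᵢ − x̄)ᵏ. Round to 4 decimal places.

x̄ = (40.9 + 15.2 + 7.4 + 16.3 + 4.1 + 3.7 + 14.3 + 1.6) / 8 = 12.9375
deviations (xᵢ − x̄): 27.9625, 2.2625, -5.5375, 3.3625, -8.8375, -9.2375, 1.3625, -11.3375
Σ(xᵢ − x̄)² = 1122.8188 ⇒ m₂ = 1122.8188/8 = 140.35234
Σ(xᵢ − x̄)³ = 18810.4655 ⇒ m₃ = 18810.4655/8 = 2351.30818
m₂^(3/2) = 140.35234^(1.5) = 1662.75975
g1 = m₃ / m₂^(3/2) = 2351.30818 / 1662.75975 ≈ 1.4141

1.4141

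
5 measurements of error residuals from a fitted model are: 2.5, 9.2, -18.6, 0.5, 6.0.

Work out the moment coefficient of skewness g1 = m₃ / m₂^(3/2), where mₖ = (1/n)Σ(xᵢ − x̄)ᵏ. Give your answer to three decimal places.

-1.154

x̄ = (2.5 + 9.2 - 18.6 + 0.5 + 6.0) / 5 = -0.0800
deviations (xᵢ − x̄): 2.5800, 9.2800, -18.5200, 0.5800, 6.0800
Σ(xᵢ − x̄)² = 473.0680 ⇒ m₂ = 473.0680/5 = 94.61360
Σ(xᵢ − x̄)³ = -5310.8791 ⇒ m₃ = -5310.8791/5 = -1062.17582
m₂^(3/2) = 94.61360^(1.5) = 920.30197
g1 = m₃ / m₂^(3/2) = -1062.17582 / 920.30197 ≈ -1.154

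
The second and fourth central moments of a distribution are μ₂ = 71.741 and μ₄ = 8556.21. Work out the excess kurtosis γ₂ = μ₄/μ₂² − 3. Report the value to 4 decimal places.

-1.3376

μ₂² = 71.741² = 5146.77108
μ₄/μ₂² = 8556.21 / 5146.77108 = 1.66244
γ₂ = 1.66244 − 3 ≈ -1.3376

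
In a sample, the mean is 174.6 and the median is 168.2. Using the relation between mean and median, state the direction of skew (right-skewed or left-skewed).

mean − median = 174.6 − 168.2 = 6.4
mean > median ⇒ the longer tail is on the right ⇒ right-skewed (positively skewed).

right-skewed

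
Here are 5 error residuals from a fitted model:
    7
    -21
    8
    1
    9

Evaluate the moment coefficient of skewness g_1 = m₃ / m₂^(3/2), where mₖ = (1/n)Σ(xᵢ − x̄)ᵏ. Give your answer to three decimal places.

x̄ = (7 - 21 + 8 + 1 + 9) / 5 = 0.8000
deviations (xᵢ − x̄): 6.2000, -21.8000, 7.2000, 0.2000, 8.2000
Σ(xᵢ − x̄)² = 632.8000 ⇒ m₂ = 632.8000/5 = 126.56000
Σ(xᵢ − x̄)³ = -9197.2800 ⇒ m₃ = -9197.2800/5 = -1839.45600
m₂^(3/2) = 126.56000^(1.5) = 1423.78594
g_1 = m₃ / m₂^(3/2) = -1839.45600 / 1423.78594 ≈ -1.292

-1.292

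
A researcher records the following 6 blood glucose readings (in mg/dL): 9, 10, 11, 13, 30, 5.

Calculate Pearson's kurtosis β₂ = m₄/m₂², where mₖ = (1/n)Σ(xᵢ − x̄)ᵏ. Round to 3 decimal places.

x̄ = 13.0000
Σ(xᵢ − x̄)² = 382.0000 ⇒ m₂ = 63.66667
Σ(xᵢ − x̄)⁴ = 87970.0000 ⇒ m₄ = 14661.66667
m₂² = 4053.44444
β₂ = m₄/m₂² = 14661.66667 / 4053.44444 ≈ 3.617

3.617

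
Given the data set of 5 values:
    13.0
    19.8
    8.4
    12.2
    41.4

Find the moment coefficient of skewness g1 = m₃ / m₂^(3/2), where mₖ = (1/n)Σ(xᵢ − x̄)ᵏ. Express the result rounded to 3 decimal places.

1.167

x̄ = (13.0 + 19.8 + 8.4 + 12.2 + 41.4) / 5 = 18.9600
deviations (xᵢ − x̄): -5.9600, 0.8400, -10.5600, -6.7600, 22.4400
Σ(xᵢ − x̄)² = 696.9920 ⇒ m₂ = 696.9920/5 = 139.39840
Σ(xᵢ − x̄)³ = 9602.1274 ⇒ m₃ = 9602.1274/5 = 1920.42547
m₂^(3/2) = 139.39840^(1.5) = 1645.83648
g1 = m₃ / m₂^(3/2) = 1920.42547 / 1645.83648 ≈ 1.167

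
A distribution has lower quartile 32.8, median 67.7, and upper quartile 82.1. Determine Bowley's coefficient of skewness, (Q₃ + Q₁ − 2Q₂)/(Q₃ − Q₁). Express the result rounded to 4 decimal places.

numerator: Q₃ + Q₁ − 2Q₂ = 82.1 + 32.8 − 2×67.7 = -20.5000
denominator: Q₃ − Q₁ = 82.1 − 32.8 = 49.3000
Bowley skewness = -20.5000 / 49.3000 ≈ -0.4158

-0.4158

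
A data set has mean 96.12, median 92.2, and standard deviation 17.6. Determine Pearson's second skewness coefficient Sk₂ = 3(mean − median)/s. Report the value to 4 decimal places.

0.6682

Sk₂ = 3(96.12 − 92.2) / 17.6 = 3 × 3.9200 / 17.6
    = 11.7600 / 17.6 ≈ 0.6682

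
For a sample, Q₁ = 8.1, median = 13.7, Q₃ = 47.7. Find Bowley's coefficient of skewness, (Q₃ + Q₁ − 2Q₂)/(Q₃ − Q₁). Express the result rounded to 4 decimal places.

0.7172

numerator: Q₃ + Q₁ − 2Q₂ = 47.7 + 8.1 − 2×13.7 = 28.4000
denominator: Q₃ − Q₁ = 47.7 − 8.1 = 39.6000
Bowley skewness = 28.4000 / 39.6000 ≈ 0.7172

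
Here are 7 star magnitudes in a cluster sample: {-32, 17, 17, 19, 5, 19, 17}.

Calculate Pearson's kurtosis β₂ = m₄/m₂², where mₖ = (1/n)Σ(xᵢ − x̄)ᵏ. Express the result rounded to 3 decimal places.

4.526

x̄ = 8.8571
Σ(xᵢ − x̄)² = 2088.8571 ⇒ m₂ = 298.40816
Σ(xᵢ − x̄)⁴ = 2821161.3586 ⇒ m₄ = 403023.05123
m₂² = 89047.43190
β₂ = m₄/m₂² = 403023.05123 / 89047.43190 ≈ 4.526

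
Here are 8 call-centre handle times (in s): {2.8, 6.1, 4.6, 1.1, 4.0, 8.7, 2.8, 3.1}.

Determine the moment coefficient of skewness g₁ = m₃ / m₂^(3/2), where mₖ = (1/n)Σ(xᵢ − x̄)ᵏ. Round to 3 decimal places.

0.788

x̄ = (2.8 + 6.1 + 4.6 + 1.1 + 4.0 + 8.7 + 2.8 + 3.1) / 8 = 4.1500
deviations (xᵢ − x̄): -1.3500, 1.9500, 0.4500, -3.0500, -0.1500, 4.5500, -1.3500, -1.0500
Σ(xᵢ − x̄)² = 38.7800 ⇒ m₂ = 38.7800/8 = 4.84750
Σ(xᵢ − x̄)³ = 67.2480 ⇒ m₃ = 67.2480/8 = 8.40600
m₂^(3/2) = 4.84750^(1.5) = 10.67276
g₁ = m₃ / m₂^(3/2) = 8.40600 / 10.67276 ≈ 0.788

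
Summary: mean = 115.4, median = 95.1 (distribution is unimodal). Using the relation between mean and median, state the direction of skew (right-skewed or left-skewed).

right-skewed

mean − median = 115.4 − 95.1 = 20.3
mean > median ⇒ the longer tail is on the right ⇒ right-skewed (positively skewed).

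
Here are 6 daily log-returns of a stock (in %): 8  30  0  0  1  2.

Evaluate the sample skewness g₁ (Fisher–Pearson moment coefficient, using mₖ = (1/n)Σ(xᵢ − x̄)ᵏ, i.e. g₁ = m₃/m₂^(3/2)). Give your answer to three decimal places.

1.556

x̄ = (8 + 30 + 0 + 0 + 1 + 2) / 6 = 6.8333
deviations (xᵢ − x̄): 1.1667, 23.1667, -6.8333, -6.8333, -5.8333, -4.8333
Σ(xᵢ − x̄)² = 688.8333 ⇒ m₂ = 688.8333/6 = 114.80556
Σ(xᵢ − x̄)³ = 11485.4444 ⇒ m₃ = 11485.4444/6 = 1914.24074
m₂^(3/2) = 114.80556^(1.5) = 1230.11115
g₁ = m₃ / m₂^(3/2) = 1914.24074 / 1230.11115 ≈ 1.556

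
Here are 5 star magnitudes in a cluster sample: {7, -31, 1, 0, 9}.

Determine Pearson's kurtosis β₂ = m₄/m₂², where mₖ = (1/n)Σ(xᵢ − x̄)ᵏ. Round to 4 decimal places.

x̄ = -2.8000
Σ(xᵢ − x̄)² = 1052.8000 ⇒ m₂ = 210.56000
Σ(xᵢ − x̄)⁴ = 661288.0960 ⇒ m₄ = 132257.61920
m₂² = 44335.51360
β₂ = m₄/m₂² = 132257.61920 / 44335.51360 ≈ 2.9831

2.9831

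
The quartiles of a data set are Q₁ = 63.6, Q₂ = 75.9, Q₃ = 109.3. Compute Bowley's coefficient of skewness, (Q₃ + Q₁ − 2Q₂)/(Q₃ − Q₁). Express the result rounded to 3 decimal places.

numerator: Q₃ + Q₁ − 2Q₂ = 109.3 + 63.6 − 2×75.9 = 21.1000
denominator: Q₃ − Q₁ = 109.3 − 63.6 = 45.7000
Bowley skewness = 21.1000 / 45.7000 ≈ 0.462

0.462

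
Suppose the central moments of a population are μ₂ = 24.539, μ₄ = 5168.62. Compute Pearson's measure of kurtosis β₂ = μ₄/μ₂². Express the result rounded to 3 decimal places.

μ₂² = 24.539² = 602.16252
μ₄/μ₂² = 5168.62 / 602.16252 = 8.58343
β₂ ≈ 8.583

8.583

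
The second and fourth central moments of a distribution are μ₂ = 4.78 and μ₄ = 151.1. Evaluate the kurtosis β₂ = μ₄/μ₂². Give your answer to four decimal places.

μ₂² = 4.78² = 22.84840
μ₄/μ₂² = 151.1 / 22.84840 = 6.61315
β₂ ≈ 6.6132

6.6132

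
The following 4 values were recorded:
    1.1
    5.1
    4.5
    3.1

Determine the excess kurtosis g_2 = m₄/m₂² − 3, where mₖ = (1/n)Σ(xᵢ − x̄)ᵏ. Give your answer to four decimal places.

-1.2542

x̄ = 3.4500
Σ(xᵢ − x̄)² = 9.4700 ⇒ m₂ = 2.36750
Σ(xᵢ − x̄)⁴ = 39.1405 ⇒ m₄ = 9.78513
m₂² = 5.60506
g_2 = m₄/m₂² − 3 = 1.74577 − 3 ≈ -1.2542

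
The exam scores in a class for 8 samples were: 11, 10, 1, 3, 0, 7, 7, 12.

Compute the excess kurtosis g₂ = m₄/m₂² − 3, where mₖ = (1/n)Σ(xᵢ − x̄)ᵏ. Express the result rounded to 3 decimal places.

x̄ = 6.3750
Σ(xᵢ − x̄)² = 147.8750 ⇒ m₂ = 18.48438
Σ(xᵢ − x̄)⁴ = 4247.7441 ⇒ m₄ = 530.96802
m₂² = 341.67212
g₂ = m₄/m₂² − 3 = 1.55403 − 3 ≈ -1.446

-1.446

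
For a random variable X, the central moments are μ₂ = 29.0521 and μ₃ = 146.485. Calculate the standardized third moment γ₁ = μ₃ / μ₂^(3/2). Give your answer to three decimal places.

0.935

σ = √μ₂ = √29.0521 = 5.39000
σ³ = μ₂^(3/2) = 156.59082
γ₁ = μ₃/σ³ = 146.485 / 156.59082 ≈ 0.935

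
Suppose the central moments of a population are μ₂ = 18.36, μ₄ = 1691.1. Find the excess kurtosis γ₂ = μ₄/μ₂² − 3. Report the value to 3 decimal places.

μ₂² = 18.36² = 337.08960
μ₄/μ₂² = 1691.1 / 337.08960 = 5.01677
γ₂ = 5.01677 − 3 ≈ 2.017

2.017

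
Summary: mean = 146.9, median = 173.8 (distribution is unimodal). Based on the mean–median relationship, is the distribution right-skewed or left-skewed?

left-skewed

mean − median = 146.9 − 173.8 = -26.9
mean < median ⇒ the longer tail is on the left ⇒ left-skewed (negatively skewed).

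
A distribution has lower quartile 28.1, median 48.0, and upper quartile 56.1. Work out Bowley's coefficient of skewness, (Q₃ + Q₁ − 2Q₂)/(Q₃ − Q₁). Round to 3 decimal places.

numerator: Q₃ + Q₁ − 2Q₂ = 56.1 + 28.1 − 2×48.0 = -11.8000
denominator: Q₃ − Q₁ = 56.1 − 28.1 = 28.0000
Bowley skewness = -11.8000 / 28.0000 ≈ -0.421

-0.421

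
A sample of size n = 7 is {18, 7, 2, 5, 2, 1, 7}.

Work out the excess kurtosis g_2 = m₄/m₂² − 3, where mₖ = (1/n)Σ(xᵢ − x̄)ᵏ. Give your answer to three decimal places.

x̄ = 6.0000
Σ(xᵢ − x̄)² = 204.0000 ⇒ m₂ = 29.14286
Σ(xᵢ − x̄)⁴ = 21876.0000 ⇒ m₄ = 3125.14286
m₂² = 849.30612
g_2 = m₄/m₂² − 3 = 3.67964 − 3 ≈ 0.680

0.680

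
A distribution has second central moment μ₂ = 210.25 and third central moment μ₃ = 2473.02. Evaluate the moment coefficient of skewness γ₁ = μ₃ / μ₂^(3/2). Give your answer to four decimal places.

0.8112

σ = √μ₂ = √210.25 = 14.50000
σ³ = μ₂^(3/2) = 3048.62500
γ₁ = μ₃/σ³ = 2473.02 / 3048.62500 ≈ 0.8112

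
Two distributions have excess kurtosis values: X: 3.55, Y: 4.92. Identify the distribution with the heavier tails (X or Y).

Y

Higher excess kurtosis ⇒ heavier tails relative to the normal distribution.
3.55 vs 4.92: the larger is 4.92, so Y has heavier tails.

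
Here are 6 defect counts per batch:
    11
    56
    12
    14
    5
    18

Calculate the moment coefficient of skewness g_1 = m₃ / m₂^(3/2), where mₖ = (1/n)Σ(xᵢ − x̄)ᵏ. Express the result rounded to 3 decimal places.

x̄ = (11 + 56 + 12 + 14 + 5 + 18) / 6 = 19.3333
deviations (xᵢ − x̄): -8.3333, 36.6667, -7.3333, -5.3333, -14.3333, -1.3333
Σ(xᵢ − x̄)² = 1703.3333 ⇒ m₂ = 1703.3333/6 = 283.88889
Σ(xᵢ − x̄)³ = 45224.4444 ⇒ m₃ = 45224.4444/6 = 7537.40741
m₂^(3/2) = 283.88889^(1.5) = 4783.24463
g_1 = m₃ / m₂^(3/2) = 7537.40741 / 4783.24463 ≈ 1.576

1.576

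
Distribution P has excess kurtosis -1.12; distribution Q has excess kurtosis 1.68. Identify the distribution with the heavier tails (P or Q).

Q

Higher excess kurtosis ⇒ heavier tails relative to the normal distribution.
-1.12 vs 1.68: the larger is 1.68, so Q has heavier tails. (Q is leptokurtic — heavier-than-normal tails; the other is platykurtic.)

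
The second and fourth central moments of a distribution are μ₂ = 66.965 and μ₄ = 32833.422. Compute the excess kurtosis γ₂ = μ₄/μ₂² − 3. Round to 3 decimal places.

4.322

μ₂² = 66.965² = 4484.31123
μ₄/μ₂² = 32833.422 / 4484.31123 = 7.32184
γ₂ = 7.32184 − 3 ≈ 4.322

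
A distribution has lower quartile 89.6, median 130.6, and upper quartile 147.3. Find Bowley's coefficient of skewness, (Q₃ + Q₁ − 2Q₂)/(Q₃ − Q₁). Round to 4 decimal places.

numerator: Q₃ + Q₁ − 2Q₂ = 147.3 + 89.6 − 2×130.6 = -24.3000
denominator: Q₃ − Q₁ = 147.3 − 89.6 = 57.7000
Bowley skewness = -24.3000 / 57.7000 ≈ -0.4211

-0.4211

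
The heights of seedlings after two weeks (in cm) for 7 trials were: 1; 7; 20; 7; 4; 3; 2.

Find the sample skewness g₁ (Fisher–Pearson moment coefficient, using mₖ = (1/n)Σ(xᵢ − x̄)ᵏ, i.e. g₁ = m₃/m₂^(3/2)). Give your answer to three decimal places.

1.531

x̄ = (1 + 7 + 20 + 7 + 4 + 3 + 2) / 7 = 6.2857
deviations (xᵢ − x̄): -5.2857, 0.7143, 13.7143, 0.7143, -2.2857, -3.2857, -4.2857
Σ(xᵢ − x̄)² = 251.4286 ⇒ m₂ = 251.4286/7 = 35.91837
Σ(xᵢ − x̄)³ = 2306.3265 ⇒ m₃ = 2306.3265/7 = 329.47522
m₂^(3/2) = 35.91837^(1.5) = 215.26572
g₁ = m₃ / m₂^(3/2) = 329.47522 / 215.26572 ≈ 1.531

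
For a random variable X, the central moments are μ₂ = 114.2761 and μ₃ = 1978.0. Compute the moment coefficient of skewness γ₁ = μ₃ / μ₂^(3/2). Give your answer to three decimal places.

1.619

σ = √μ₂ = √114.2761 = 10.69000
σ³ = μ₂^(3/2) = 1221.61151
γ₁ = μ₃/σ³ = 1978.0 / 1221.61151 ≈ 1.619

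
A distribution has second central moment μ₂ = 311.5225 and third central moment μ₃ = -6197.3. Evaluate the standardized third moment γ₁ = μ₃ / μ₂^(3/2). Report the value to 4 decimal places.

-1.1271

σ = √μ₂ = √311.5225 = 17.65000
σ³ = μ₂^(3/2) = 5498.37213
γ₁ = μ₃/σ³ = -6197.3 / 5498.37213 ≈ -1.1271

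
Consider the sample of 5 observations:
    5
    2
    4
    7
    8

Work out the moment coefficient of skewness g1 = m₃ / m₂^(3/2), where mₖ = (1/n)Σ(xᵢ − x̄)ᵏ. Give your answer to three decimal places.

-0.138

x̄ = (5 + 2 + 4 + 7 + 8) / 5 = 5.2000
deviations (xᵢ − x̄): -0.2000, -3.2000, -1.2000, 1.8000, 2.8000
Σ(xᵢ − x̄)² = 22.8000 ⇒ m₂ = 22.8000/5 = 4.56000
Σ(xᵢ − x̄)³ = -6.7200 ⇒ m₃ = -6.7200/5 = -1.34400
m₂^(3/2) = 4.56000^(1.5) = 9.73750
g1 = m₃ / m₂^(3/2) = -1.34400 / 9.73750 ≈ -0.138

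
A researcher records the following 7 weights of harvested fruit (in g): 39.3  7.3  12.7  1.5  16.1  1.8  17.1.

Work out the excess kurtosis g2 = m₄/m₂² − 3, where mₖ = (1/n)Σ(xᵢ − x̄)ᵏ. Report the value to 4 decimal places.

x̄ = 13.6857
Σ(xᵢ − x̄)² = 1005.0886 ⇒ m₂ = 143.58408
Σ(xᵢ − x̄)⁴ = 474296.8704 ⇒ m₄ = 67756.69577
m₂² = 20616.38850
g2 = m₄/m₂² − 3 = 3.28655 − 3 ≈ 0.2865

0.2865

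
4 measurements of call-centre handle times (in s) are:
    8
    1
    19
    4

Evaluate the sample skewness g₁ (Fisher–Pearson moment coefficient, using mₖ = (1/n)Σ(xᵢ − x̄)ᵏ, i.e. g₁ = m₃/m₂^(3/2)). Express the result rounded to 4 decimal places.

0.7285

x̄ = (8 + 1 + 19 + 4) / 4 = 8.0000
deviations (xᵢ − x̄): 0.0000, -7.0000, 11.0000, -4.0000
Σ(xᵢ − x̄)² = 186.0000 ⇒ m₂ = 186.0000/4 = 46.50000
Σ(xᵢ − x̄)³ = 924.0000 ⇒ m₃ = 924.0000/4 = 231.00000
m₂^(3/2) = 46.50000^(1.5) = 317.08772
g₁ = m₃ / m₂^(3/2) = 231.00000 / 317.08772 ≈ 0.7285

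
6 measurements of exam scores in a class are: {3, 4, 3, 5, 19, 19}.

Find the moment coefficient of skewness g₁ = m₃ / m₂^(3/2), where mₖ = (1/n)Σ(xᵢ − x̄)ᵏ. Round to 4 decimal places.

x̄ = (3 + 4 + 3 + 5 + 19 + 19) / 6 = 8.8333
deviations (xᵢ − x̄): -5.8333, -4.8333, -5.8333, -3.8333, 10.1667, 10.1667
Σ(xᵢ − x̄)² = 312.8333 ⇒ m₂ = 312.8333/6 = 52.13889
Σ(xᵢ − x̄)³ = 1535.4444 ⇒ m₃ = 1535.4444/6 = 255.90741
m₂^(3/2) = 52.13889^(1.5) = 376.48065
g₁ = m₃ / m₂^(3/2) = 255.90741 / 376.48065 ≈ 0.6797

0.6797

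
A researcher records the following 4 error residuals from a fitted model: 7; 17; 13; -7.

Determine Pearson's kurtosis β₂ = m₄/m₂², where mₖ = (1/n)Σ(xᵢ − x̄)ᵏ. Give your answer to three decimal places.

1.945

x̄ = 7.5000
Σ(xᵢ − x̄)² = 331.0000 ⇒ m₂ = 82.75000
Σ(xᵢ − x̄)⁴ = 53265.2500 ⇒ m₄ = 13316.31250
m₂² = 6847.56250
β₂ = m₄/m₂² = 13316.31250 / 6847.56250 ≈ 1.945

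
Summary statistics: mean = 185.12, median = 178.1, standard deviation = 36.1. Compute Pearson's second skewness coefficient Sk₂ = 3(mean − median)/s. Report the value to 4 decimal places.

0.5834

Sk₂ = 3(185.12 − 178.1) / 36.1 = 3 × 7.0200 / 36.1
    = 21.0600 / 36.1 ≈ 0.5834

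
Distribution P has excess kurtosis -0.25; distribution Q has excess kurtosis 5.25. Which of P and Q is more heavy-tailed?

Higher excess kurtosis ⇒ heavier tails relative to the normal distribution.
-0.25 vs 5.25: the larger is 5.25, so Q has heavier tails. (Q is leptokurtic — heavier-than-normal tails; the other is platykurtic.)

Q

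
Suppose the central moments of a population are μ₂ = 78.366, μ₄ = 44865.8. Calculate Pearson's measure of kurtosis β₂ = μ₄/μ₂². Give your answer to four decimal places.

7.3057

μ₂² = 78.366² = 6141.22996
μ₄/μ₂² = 44865.8 / 6141.22996 = 7.30567
β₂ ≈ 7.3057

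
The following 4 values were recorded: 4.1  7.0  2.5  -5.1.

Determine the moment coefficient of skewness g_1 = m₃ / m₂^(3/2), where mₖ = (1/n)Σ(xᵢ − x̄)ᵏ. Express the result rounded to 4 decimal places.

-0.7086

x̄ = (4.1 + 7.0 + 2.5 - 5.1) / 4 = 2.1250
deviations (xᵢ − x̄): 1.9750, 4.8750, 0.3750, -7.2250
Σ(xᵢ − x̄)² = 80.0075 ⇒ m₂ = 80.0075/4 = 20.00187
Σ(xᵢ − x̄)³ = -253.5356 ⇒ m₃ = -253.5356/4 = -63.38391
m₂^(3/2) = 20.00187^(1.5) = 89.45530
g_1 = m₃ / m₂^(3/2) = -63.38391 / 89.45530 ≈ -0.7086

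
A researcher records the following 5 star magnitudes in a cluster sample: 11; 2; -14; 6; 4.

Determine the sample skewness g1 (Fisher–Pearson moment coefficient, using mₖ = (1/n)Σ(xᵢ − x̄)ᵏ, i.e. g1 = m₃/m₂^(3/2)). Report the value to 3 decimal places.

x̄ = (11 + 2 - 14 + 6 + 4) / 5 = 1.8000
deviations (xᵢ − x̄): 9.2000, 0.2000, -15.8000, 4.2000, 2.2000
Σ(xᵢ − x̄)² = 356.8000 ⇒ m₂ = 356.8000/5 = 71.36000
Σ(xᵢ − x̄)³ = -3080.8800 ⇒ m₃ = -3080.8800/5 = -616.17600
m₂^(3/2) = 71.36000^(1.5) = 602.81252
g1 = m₃ / m₂^(3/2) = -616.17600 / 602.81252 ≈ -1.022

-1.022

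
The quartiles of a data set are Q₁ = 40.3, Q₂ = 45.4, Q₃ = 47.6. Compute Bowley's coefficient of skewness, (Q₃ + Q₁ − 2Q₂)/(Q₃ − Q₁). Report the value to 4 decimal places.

-0.3973

numerator: Q₃ + Q₁ − 2Q₂ = 47.6 + 40.3 − 2×45.4 = -2.9000
denominator: Q₃ − Q₁ = 47.6 − 40.3 = 7.3000
Bowley skewness = -2.9000 / 7.3000 ≈ -0.3973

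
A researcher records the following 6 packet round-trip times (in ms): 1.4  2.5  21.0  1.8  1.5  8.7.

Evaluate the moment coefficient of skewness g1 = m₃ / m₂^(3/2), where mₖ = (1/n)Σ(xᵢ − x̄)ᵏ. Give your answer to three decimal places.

x̄ = (1.4 + 2.5 + 21.0 + 1.8 + 1.5 + 8.7) / 6 = 6.1500
deviations (xᵢ − x̄): -4.7500, -3.6500, 14.8500, -4.3500, -4.6500, 2.5500
Σ(xᵢ − x̄)² = 303.4550 ⇒ m₂ = 303.4550/6 = 50.57583
Σ(xᵢ − x̄)³ = 2952.6840 ⇒ m₃ = 2952.6840/6 = 492.11400
m₂^(3/2) = 50.57583^(1.5) = 359.67858
g1 = m₃ / m₂^(3/2) = 492.11400 / 359.67858 ≈ 1.368

1.368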